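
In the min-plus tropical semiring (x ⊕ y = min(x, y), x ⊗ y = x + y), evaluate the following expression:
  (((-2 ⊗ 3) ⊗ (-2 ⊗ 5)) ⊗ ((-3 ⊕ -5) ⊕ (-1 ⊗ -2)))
(((-2 ⊗ 3) ⊗ (-2 ⊗ 5)) ⊗ ((-3 ⊕ -5) ⊕ (-1 ⊗ -2))) = -1

Expand innermost to outermost. Recall ⊕ takes the minimum of its arguments and ⊗ takes their sum. Working out the expression (((-2 ⊗ 3) ⊗ (-2 ⊗ 5)) ⊗ ((-3 ⊕ -5) ⊕ (-1 ⊗ -2))) gives -1.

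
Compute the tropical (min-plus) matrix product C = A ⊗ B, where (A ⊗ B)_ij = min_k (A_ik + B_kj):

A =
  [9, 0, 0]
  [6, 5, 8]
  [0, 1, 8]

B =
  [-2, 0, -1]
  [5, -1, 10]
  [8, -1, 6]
A ⊗ B =
  [5, -1, 6]
  [4, 4, 5]
  [-2, 0, -1]

Apply the min-plus product entry-by-entry:
  C[0][0] = min over k of (A[0][0] + B[0][0] = 9 + -2 = 7, A[0][1] + B[1][0] = 0 + 5 = 5, A[0][2] + B[2][0] = 0 + 8 = 8) = 5 (attained at k = 1)
  C[0][1] = min over k of (A[0][0] + B[0][1] = 9 + 0 = 9, A[0][1] + B[1][1] = 0 + -1 = -1, A[0][2] + B[2][1] = 0 + -1 = -1) = -1 (attained at k = 1)
  C[0][2] = min over k of (A[0][0] + B[0][2] = 9 + -1 = 8, A[0][1] + B[1][2] = 0 + 10 = 10, A[0][2] + B[2][2] = 0 + 6 = 6) = 6 (attained at k = 2)
  C[1][0] = min over k of (A[1][0] + B[0][0] = 6 + -2 = 4, A[1][1] + B[1][0] = 5 + 5 = 10, A[1][2] + B[2][0] = 8 + 8 = 16) = 4 (attained at k = 0)
  C[1][1] = min over k of (A[1][0] + B[0][1] = 6 + 0 = 6, A[1][1] + B[1][1] = 5 + -1 = 4, A[1][2] + B[2][1] = 8 + -1 = 7) = 4 (attained at k = 1)
  C[1][2] = min over k of (A[1][0] + B[0][2] = 6 + -1 = 5, A[1][1] + B[1][2] = 5 + 10 = 15, A[1][2] + B[2][2] = 8 + 6 = 14) = 5 (attained at k = 0)
  C[2][0] = min over k of (A[2][0] + B[0][0] = 0 + -2 = -2, A[2][1] + B[1][0] = 1 + 5 = 6, A[2][2] + B[2][0] = 8 + 8 = 16) = -2 (attained at k = 0)
  C[2][1] = min over k of (A[2][0] + B[0][1] = 0 + 0 = 0, A[2][1] + B[1][1] = 1 + -1 = 0, A[2][2] + B[2][1] = 8 + -1 = 7) = 0 (attained at k = 0)
  C[2][2] = min over k of (A[2][0] + B[0][2] = 0 + -1 = -1, A[2][1] + B[1][2] = 1 + 10 = 11, A[2][2] + B[2][2] = 8 + 6 = 14) = -1 (attained at k = 0)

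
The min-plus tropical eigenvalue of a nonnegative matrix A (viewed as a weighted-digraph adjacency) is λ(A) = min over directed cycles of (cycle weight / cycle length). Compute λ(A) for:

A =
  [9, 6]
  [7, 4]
λ(A) = 4

Enumerate directed cycles and compute their means (weight / length). Sample:
  cycle 0 → 0: weight = 9, length = 1, mean = 9/1 ≈ 9.000
  cycle 1 → 1: weight = 4, length = 1, mean = 4/1 ≈ 4.000
  cycle 0 → 1 → 0: weight = 13, length = 2, mean = 13/2 ≈ 6.500
  cycle 1 → 0 → 1: weight = 13, length = 2, mean = 13/2 ≈ 6.500
Minimum mean = 4.000, attained e.g. along the cycle 1 → 1 with weight 4 and length 1. So λ(A) = 4/1 = 4.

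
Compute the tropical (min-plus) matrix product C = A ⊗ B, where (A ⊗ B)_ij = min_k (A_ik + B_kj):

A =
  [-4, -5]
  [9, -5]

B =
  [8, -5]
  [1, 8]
A ⊗ B =
  [-4, -9]
  [-4, 3]

Apply the min-plus product entry-by-entry:
  C[0][0] = min over k of (A[0][0] + B[0][0] = -4 + 8 = 4, A[0][1] + B[1][0] = -5 + 1 = -4) = -4 (attained at k = 1)
  C[0][1] = min over k of (A[0][0] + B[0][1] = -4 + -5 = -9, A[0][1] + B[1][1] = -5 + 8 = 3) = -9 (attained at k = 0)
  C[1][0] = min over k of (A[1][0] + B[0][0] = 9 + 8 = 17, A[1][1] + B[1][0] = -5 + 1 = -4) = -4 (attained at k = 1)
  C[1][1] = min over k of (A[1][0] + B[0][1] = 9 + -5 = 4, A[1][1] + B[1][1] = -5 + 8 = 3) = 3 (attained at k = 1)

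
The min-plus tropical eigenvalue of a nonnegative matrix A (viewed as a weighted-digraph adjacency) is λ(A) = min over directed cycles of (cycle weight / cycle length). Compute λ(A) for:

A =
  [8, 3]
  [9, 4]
λ(A) = 4

Enumerate directed cycles and compute their means (weight / length). Sample:
  cycle 0 → 0: weight = 8, length = 1, mean = 8/1 ≈ 8.000
  cycle 1 → 1: weight = 4, length = 1, mean = 4/1 ≈ 4.000
  cycle 0 → 1 → 0: weight = 12, length = 2, mean = 12/2 ≈ 6.000
  cycle 1 → 0 → 1: weight = 12, length = 2, mean = 12/2 ≈ 6.000
Minimum mean = 4.000, attained e.g. along the cycle 1 → 1 with weight 4 and length 1. So λ(A) = 4/1 = 4.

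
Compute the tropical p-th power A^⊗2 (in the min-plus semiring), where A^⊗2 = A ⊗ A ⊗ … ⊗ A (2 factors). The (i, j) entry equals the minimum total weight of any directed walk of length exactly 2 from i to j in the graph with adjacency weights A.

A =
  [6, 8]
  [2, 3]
A^⊗2 =
  [10, 11]
  [5, 6]

Each entry (A^⊗2)_ij equals the minimum over all length-2 walks i = v_0 → v_1 → … → v_2 = j of Σ_t A[v_t][v_{t+1}]. For example, for (i, j) = (0, 1) we minimise over 2 possible intermediate vertex sequences; the minimum is 11, attained along the walk 0 → 1 → 1.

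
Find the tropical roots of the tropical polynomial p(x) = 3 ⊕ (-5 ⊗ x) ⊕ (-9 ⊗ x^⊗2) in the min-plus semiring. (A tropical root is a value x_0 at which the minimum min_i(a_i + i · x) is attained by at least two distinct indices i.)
Roots: {4, 8}

Each tropical root is a break point of the lower envelope of the lines y = a_i + i · x (there are 3 lines, with slopes 0, 1, ..., 2). Only the lines that attain the minimum somewhere contribute to roots; other lines are dominated. Here the surviving (envelope) indices are i = 2, i = 1, i = 0.
Intersections between consecutive envelope lines give the roots: for adjacent envelope indices i < j the intersection is x = (a_i − a_j) / (j − i). Reading off the sorted break points: {4, 8}.
Verification: at each break x_0, at least two indices attain the minimum of min_i(a_i + i · x_0).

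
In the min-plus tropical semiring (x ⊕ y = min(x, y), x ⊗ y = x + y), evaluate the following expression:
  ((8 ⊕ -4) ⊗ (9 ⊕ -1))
((8 ⊕ -4) ⊗ (9 ⊕ -1)) = -5

Expand innermost to outermost. Recall ⊕ takes the minimum of its arguments and ⊗ takes their sum. Working out the expression ((8 ⊕ -4) ⊗ (9 ⊕ -1)) gives -5.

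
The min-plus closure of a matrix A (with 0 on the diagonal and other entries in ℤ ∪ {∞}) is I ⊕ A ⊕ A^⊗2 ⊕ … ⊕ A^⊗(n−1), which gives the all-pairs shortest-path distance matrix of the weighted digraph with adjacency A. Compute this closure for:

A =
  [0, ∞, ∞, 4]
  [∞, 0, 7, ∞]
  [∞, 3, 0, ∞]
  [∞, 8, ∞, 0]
Closure =
  [0, 12, 19, 4]
  [∞, 0, 7, ∞]
  [∞, 3, 0, ∞]
  [∞, 8, 15, 0]

This is the Floyd-Warshall all-pairs shortest-path computation. For each intermediate vertex k = 0, 1, …, 3, update dist[i][j] ← min(dist[i][j], dist[i][k] + dist[k][j]). The final matrix gives, for each (i, j), the minimum total weight of any directed path from i to j (possibly empty when i = j).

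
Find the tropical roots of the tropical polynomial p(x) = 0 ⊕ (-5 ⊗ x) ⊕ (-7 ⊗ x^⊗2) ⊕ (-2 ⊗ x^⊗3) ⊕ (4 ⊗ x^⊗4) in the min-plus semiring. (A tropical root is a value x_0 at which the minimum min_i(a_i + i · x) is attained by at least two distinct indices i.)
Roots: {-6, -5, 2, 5}

Each tropical root is a break point of the lower envelope of the lines y = a_i + i · x (there are 5 lines, with slopes 0, 1, ..., 4). Only the lines that attain the minimum somewhere contribute to roots; other lines are dominated. Here the surviving (envelope) indices are i = 4, i = 3, i = 2, i = 1, i = 0.
Intersections between consecutive envelope lines give the roots: for adjacent envelope indices i < j the intersection is x = (a_i − a_j) / (j − i). Reading off the sorted break points: {-6, -5, 2, 5}.
Verification: at each break x_0, at least two indices attain the minimum of min_i(a_i + i · x_0).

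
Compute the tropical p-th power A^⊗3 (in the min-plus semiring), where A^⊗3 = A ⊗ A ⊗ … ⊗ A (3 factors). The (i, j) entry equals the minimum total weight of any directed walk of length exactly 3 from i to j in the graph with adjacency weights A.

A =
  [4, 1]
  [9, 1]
A^⊗3 =
  [11, 3]
  [11, 3]

Each entry (A^⊗3)_ij equals the minimum over all length-3 walks i = v_0 → v_1 → … → v_3 = j of Σ_t A[v_t][v_{t+1}]. For example, for (i, j) = (0, 1) we minimise over 4 possible intermediate vertex sequences; the minimum is 3, attained along the walk 0 → 1 → 1 → 1.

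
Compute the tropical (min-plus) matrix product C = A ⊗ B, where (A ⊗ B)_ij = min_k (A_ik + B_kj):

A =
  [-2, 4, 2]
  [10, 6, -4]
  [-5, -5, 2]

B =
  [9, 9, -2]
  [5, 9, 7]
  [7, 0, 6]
A ⊗ B =
  [7, 2, -4]
  [3, -4, 2]
  [0, 2, -7]

Apply the min-plus product entry-by-entry:
  C[0][0] = min over k of (A[0][0] + B[0][0] = -2 + 9 = 7, A[0][1] + B[1][0] = 4 + 5 = 9, A[0][2] + B[2][0] = 2 + 7 = 9) = 7 (attained at k = 0)
  C[0][1] = min over k of (A[0][0] + B[0][1] = -2 + 9 = 7, A[0][1] + B[1][1] = 4 + 9 = 13, A[0][2] + B[2][1] = 2 + 0 = 2) = 2 (attained at k = 2)
  C[0][2] = min over k of (A[0][0] + B[0][2] = -2 + -2 = -4, A[0][1] + B[1][2] = 4 + 7 = 11, A[0][2] + B[2][2] = 2 + 6 = 8) = -4 (attained at k = 0)
  C[1][0] = min over k of (A[1][0] + B[0][0] = 10 + 9 = 19, A[1][1] + B[1][0] = 6 + 5 = 11, A[1][2] + B[2][0] = -4 + 7 = 3) = 3 (attained at k = 2)
  C[1][1] = min over k of (A[1][0] + B[0][1] = 10 + 9 = 19, A[1][1] + B[1][1] = 6 + 9 = 15, A[1][2] + B[2][1] = -4 + 0 = -4) = -4 (attained at k = 2)
  C[1][2] = min over k of (A[1][0] + B[0][2] = 10 + -2 = 8, A[1][1] + B[1][2] = 6 + 7 = 13, A[1][2] + B[2][2] = -4 + 6 = 2) = 2 (attained at k = 2)
  C[2][0] = min over k of (A[2][0] + B[0][0] = -5 + 9 = 4, A[2][1] + B[1][0] = -5 + 5 = 0, A[2][2] + B[2][0] = 2 + 7 = 9) = 0 (attained at k = 1)
  C[2][1] = min over k of (A[2][0] + B[0][1] = -5 + 9 = 4, A[2][1] + B[1][1] = -5 + 9 = 4, A[2][2] + B[2][1] = 2 + 0 = 2) = 2 (attained at k = 2)
  C[2][2] = min over k of (A[2][0] + B[0][2] = -5 + -2 = -7, A[2][1] + B[1][2] = -5 + 7 = 2, A[2][2] + B[2][2] = 2 + 6 = 8) = -7 (attained at k = 0)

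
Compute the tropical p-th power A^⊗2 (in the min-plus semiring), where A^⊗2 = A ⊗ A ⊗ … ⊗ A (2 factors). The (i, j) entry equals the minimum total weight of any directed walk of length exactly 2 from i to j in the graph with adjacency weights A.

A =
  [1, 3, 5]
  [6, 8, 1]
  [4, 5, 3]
A^⊗2 =
  [2, 4, 4]
  [5, 6, 4]
  [5, 7, 6]

Each entry (A^⊗2)_ij equals the minimum over all length-2 walks i = v_0 → v_1 → … → v_2 = j of Σ_t A[v_t][v_{t+1}]. For example, for (i, j) = (0, 2) we minimise over 3 possible intermediate vertex sequences; the minimum is 4, attained along the walk 0 → 1 → 2.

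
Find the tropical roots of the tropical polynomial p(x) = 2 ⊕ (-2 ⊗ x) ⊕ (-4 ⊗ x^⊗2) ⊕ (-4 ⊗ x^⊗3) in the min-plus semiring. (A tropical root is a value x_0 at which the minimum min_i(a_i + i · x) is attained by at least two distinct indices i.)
Roots: {0, 2, 4}

Each tropical root is a break point of the lower envelope of the lines y = a_i + i · x (there are 4 lines, with slopes 0, 1, ..., 3). Only the lines that attain the minimum somewhere contribute to roots; other lines are dominated. Here the surviving (envelope) indices are i = 3, i = 2, i = 1, i = 0.
Intersections between consecutive envelope lines give the roots: for adjacent envelope indices i < j the intersection is x = (a_i − a_j) / (j − i). Reading off the sorted break points: {0, 2, 4}.
Verification: at each break x_0, at least two indices attain the minimum of min_i(a_i + i · x_0).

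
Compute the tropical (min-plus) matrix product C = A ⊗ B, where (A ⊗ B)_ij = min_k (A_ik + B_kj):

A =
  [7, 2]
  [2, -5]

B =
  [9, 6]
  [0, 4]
A ⊗ B =
  [2, 6]
  [-5, -1]

Apply the min-plus product entry-by-entry:
  C[0][0] = min over k of (A[0][0] + B[0][0] = 7 + 9 = 16, A[0][1] + B[1][0] = 2 + 0 = 2) = 2 (attained at k = 1)
  C[0][1] = min over k of (A[0][0] + B[0][1] = 7 + 6 = 13, A[0][1] + B[1][1] = 2 + 4 = 6) = 6 (attained at k = 1)
  C[1][0] = min over k of (A[1][0] + B[0][0] = 2 + 9 = 11, A[1][1] + B[1][0] = -5 + 0 = -5) = -5 (attained at k = 1)
  C[1][1] = min over k of (A[1][0] + B[0][1] = 2 + 6 = 8, A[1][1] + B[1][1] = -5 + 4 = -1) = -1 (attained at k = 1)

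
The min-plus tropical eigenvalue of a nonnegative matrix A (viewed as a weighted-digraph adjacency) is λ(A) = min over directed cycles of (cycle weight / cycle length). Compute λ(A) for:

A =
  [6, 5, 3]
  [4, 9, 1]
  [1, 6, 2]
λ(A) = 2

Enumerate directed cycles and compute their means (weight / length). Sample:
  cycle 0 → 0: weight = 6, length = 1, mean = 6/1 ≈ 6.000
  cycle 1 → 1: weight = 9, length = 1, mean = 9/1 ≈ 9.000
  cycle 2 → 2: weight = 2, length = 1, mean = 2/1 ≈ 2.000
  cycle 0 → 1 → 0: weight = 9, length = 2, mean = 9/2 ≈ 4.500
  cycle 0 → 2 → 0: weight = 4, length = 2, mean = 4/2 ≈ 2.000
  cycle 1 → 0 → 1: weight = 9, length = 2, mean = 9/2 ≈ 4.500
Minimum mean = 2.000, attained e.g. along the cycle 2 → 2 with weight 2 and length 1. So λ(A) = 2/1 = 2.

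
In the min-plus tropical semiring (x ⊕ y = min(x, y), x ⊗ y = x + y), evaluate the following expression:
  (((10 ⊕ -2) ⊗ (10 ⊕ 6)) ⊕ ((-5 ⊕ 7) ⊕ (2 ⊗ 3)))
(((10 ⊕ -2) ⊗ (10 ⊕ 6)) ⊕ ((-5 ⊕ 7) ⊕ (2 ⊗ 3))) = -5

Expand innermost to outermost. Recall ⊕ takes the minimum of its arguments and ⊗ takes their sum. Working out the expression (((10 ⊕ -2) ⊗ (10 ⊕ 6)) ⊕ ((-5 ⊕ 7) ⊕ (2 ⊗ 3))) gives -5.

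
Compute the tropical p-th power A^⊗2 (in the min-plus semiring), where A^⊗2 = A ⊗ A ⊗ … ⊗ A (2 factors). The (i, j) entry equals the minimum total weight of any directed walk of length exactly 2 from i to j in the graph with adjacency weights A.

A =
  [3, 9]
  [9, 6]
A^⊗2 =
  [6, 12]
  [12, 12]

Each entry (A^⊗2)_ij equals the minimum over all length-2 walks i = v_0 → v_1 → … → v_2 = j of Σ_t A[v_t][v_{t+1}]. For example, for (i, j) = (0, 1) we minimise over 2 possible intermediate vertex sequences; the minimum is 12, attained along the walk 0 → 0 → 1.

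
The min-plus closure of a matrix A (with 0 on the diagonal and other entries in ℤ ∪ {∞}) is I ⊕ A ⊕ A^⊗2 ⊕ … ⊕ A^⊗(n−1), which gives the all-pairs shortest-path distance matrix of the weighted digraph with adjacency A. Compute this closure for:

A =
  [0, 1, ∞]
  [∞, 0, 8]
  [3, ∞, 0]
Closure =
  [0, 1, 9]
  [11, 0, 8]
  [3, 4, 0]

This is the Floyd-Warshall all-pairs shortest-path computation. For each intermediate vertex k = 0, 1, …, 2, update dist[i][j] ← min(dist[i][j], dist[i][k] + dist[k][j]). The final matrix gives, for each (i, j), the minimum total weight of any directed path from i to j (possibly empty when i = j).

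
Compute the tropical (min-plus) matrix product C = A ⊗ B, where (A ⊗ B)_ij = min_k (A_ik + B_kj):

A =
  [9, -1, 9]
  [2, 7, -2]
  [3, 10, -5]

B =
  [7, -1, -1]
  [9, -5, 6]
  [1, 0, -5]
A ⊗ B =
  [8, -6, 4]
  [-1, -2, -7]
  [-4, -5, -10]

Apply the min-plus product entry-by-entry:
  C[0][0] = min over k of (A[0][0] + B[0][0] = 9 + 7 = 16, A[0][1] + B[1][0] = -1 + 9 = 8, A[0][2] + B[2][0] = 9 + 1 = 10) = 8 (attained at k = 1)
  C[0][1] = min over k of (A[0][0] + B[0][1] = 9 + -1 = 8, A[0][1] + B[1][1] = -1 + -5 = -6, A[0][2] + B[2][1] = 9 + 0 = 9) = -6 (attained at k = 1)
  C[0][2] = min over k of (A[0][0] + B[0][2] = 9 + -1 = 8, A[0][1] + B[1][2] = -1 + 6 = 5, A[0][2] + B[2][2] = 9 + -5 = 4) = 4 (attained at k = 2)
  C[1][0] = min over k of (A[1][0] + B[0][0] = 2 + 7 = 9, A[1][1] + B[1][0] = 7 + 9 = 16, A[1][2] + B[2][0] = -2 + 1 = -1) = -1 (attained at k = 2)
  C[1][1] = min over k of (A[1][0] + B[0][1] = 2 + -1 = 1, A[1][1] + B[1][1] = 7 + -5 = 2, A[1][2] + B[2][1] = -2 + 0 = -2) = -2 (attained at k = 2)
  C[1][2] = min over k of (A[1][0] + B[0][2] = 2 + -1 = 1, A[1][1] + B[1][2] = 7 + 6 = 13, A[1][2] + B[2][2] = -2 + -5 = -7) = -7 (attained at k = 2)
  C[2][0] = min over k of (A[2][0] + B[0][0] = 3 + 7 = 10, A[2][1] + B[1][0] = 10 + 9 = 19, A[2][2] + B[2][0] = -5 + 1 = -4) = -4 (attained at k = 2)
  C[2][1] = min over k of (A[2][0] + B[0][1] = 3 + -1 = 2, A[2][1] + B[1][1] = 10 + -5 = 5, A[2][2] + B[2][1] = -5 + 0 = -5) = -5 (attained at k = 2)
  C[2][2] = min over k of (A[2][0] + B[0][2] = 3 + -1 = 2, A[2][1] + B[1][2] = 10 + 6 = 16, A[2][2] + B[2][2] = -5 + -5 = -10) = -10 (attained at k = 2)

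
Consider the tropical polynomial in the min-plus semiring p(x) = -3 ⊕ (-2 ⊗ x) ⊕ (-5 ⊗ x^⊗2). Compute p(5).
p(5) = -3

A tropical monomial a ⊗ x^⊗i evaluates to a + i · x. Evaluating each term at x = 5:
  Term 0 contributes -3 + 0 · 5 = -3
  Term 1 contributes -2 + 1 · 5 = 3
  Term 2 contributes -5 + 2 · 5 = 5
p(5) = ⊕ of these = min[-3, 3, 5] = -3.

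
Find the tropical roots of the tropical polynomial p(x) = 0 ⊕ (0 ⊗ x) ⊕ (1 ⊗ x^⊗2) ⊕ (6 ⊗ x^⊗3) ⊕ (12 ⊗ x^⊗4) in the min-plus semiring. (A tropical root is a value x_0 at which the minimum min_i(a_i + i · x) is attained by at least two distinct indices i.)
Roots: {-6, -5, -1, 0}

Each tropical root is a break point of the lower envelope of the lines y = a_i + i · x (there are 5 lines, with slopes 0, 1, ..., 4). Only the lines that attain the minimum somewhere contribute to roots; other lines are dominated. Here the surviving (envelope) indices are i = 4, i = 3, i = 2, i = 1, i = 0.
Intersections between consecutive envelope lines give the roots: for adjacent envelope indices i < j the intersection is x = (a_i − a_j) / (j − i). Reading off the sorted break points: {-6, -5, -1, 0}.
Verification: at each break x_0, at least two indices attain the minimum of min_i(a_i + i · x_0).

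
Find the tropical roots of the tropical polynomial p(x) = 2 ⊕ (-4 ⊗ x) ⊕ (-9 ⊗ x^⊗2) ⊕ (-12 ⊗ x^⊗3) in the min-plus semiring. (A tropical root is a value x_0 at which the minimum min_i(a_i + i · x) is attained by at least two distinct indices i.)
Roots: {3, 5, 6}

Each tropical root is a break point of the lower envelope of the lines y = a_i + i · x (there are 4 lines, with slopes 0, 1, ..., 3). Only the lines that attain the minimum somewhere contribute to roots; other lines are dominated. Here the surviving (envelope) indices are i = 3, i = 2, i = 1, i = 0.
Intersections between consecutive envelope lines give the roots: for adjacent envelope indices i < j the intersection is x = (a_i − a_j) / (j − i). Reading off the sorted break points: {3, 5, 6}.
Verification: at each break x_0, at least two indices attain the minimum of min_i(a_i + i · x_0).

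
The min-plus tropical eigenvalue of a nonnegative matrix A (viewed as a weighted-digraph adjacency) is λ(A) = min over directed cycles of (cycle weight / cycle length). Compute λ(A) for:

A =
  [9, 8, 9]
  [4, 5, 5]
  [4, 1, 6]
λ(A) = 3

Enumerate directed cycles and compute their means (weight / length). Sample:
  cycle 0 → 0: weight = 9, length = 1, mean = 9/1 ≈ 9.000
  cycle 1 → 1: weight = 5, length = 1, mean = 5/1 ≈ 5.000
  cycle 2 → 2: weight = 6, length = 1, mean = 6/1 ≈ 6.000
  cycle 0 → 1 → 0: weight = 12, length = 2, mean = 12/2 ≈ 6.000
  cycle 0 → 2 → 0: weight = 13, length = 2, mean = 13/2 ≈ 6.500
  cycle 1 → 0 → 1: weight = 12, length = 2, mean = 12/2 ≈ 6.000
Minimum mean = 3.000, attained e.g. along the cycle 1 → 2 → 1 with weight 6 and length 2. So λ(A) = 6/2 = 3.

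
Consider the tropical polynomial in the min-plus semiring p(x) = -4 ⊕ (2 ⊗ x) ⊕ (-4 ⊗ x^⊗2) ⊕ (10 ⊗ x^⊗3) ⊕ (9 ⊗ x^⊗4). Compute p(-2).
p(-2) = -8

A tropical monomial a ⊗ x^⊗i evaluates to a + i · x. Evaluating each term at x = -2:
  Term 0 contributes -4 + 0 · -2 = -4
  Term 1 contributes 2 + 1 · -2 = 0
  Term 2 contributes -4 + 2 · -2 = -8
  Term 3 contributes 10 + 3 · -2 = 4
  Term 4 contributes 9 + 4 · -2 = 1
p(-2) = ⊕ of these = min[-4, 0, -8, 4, 1] = -8.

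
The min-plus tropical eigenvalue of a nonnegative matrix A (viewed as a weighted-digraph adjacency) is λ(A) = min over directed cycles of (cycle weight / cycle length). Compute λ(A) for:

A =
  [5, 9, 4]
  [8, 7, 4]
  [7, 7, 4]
λ(A) = 4

Enumerate directed cycles and compute their means (weight / length). Sample:
  cycle 0 → 0: weight = 5, length = 1, mean = 5/1 ≈ 5.000
  cycle 1 → 1: weight = 7, length = 1, mean = 7/1 ≈ 7.000
  cycle 2 → 2: weight = 4, length = 1, mean = 4/1 ≈ 4.000
  cycle 0 → 1 → 0: weight = 17, length = 2, mean = 17/2 ≈ 8.500
  cycle 0 → 2 → 0: weight = 11, length = 2, mean = 11/2 ≈ 5.500
  cycle 1 → 0 → 1: weight = 17, length = 2, mean = 17/2 ≈ 8.500
Minimum mean = 4.000, attained e.g. along the cycle 2 → 2 with weight 4 and length 1. So λ(A) = 4/1 = 4.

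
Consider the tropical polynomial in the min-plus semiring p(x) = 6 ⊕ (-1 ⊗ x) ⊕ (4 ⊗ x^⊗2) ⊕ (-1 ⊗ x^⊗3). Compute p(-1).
p(-1) = -4

A tropical monomial a ⊗ x^⊗i evaluates to a + i · x. Evaluating each term at x = -1:
  Term 0 contributes 6 + 0 · -1 = 6
  Term 1 contributes -1 + 1 · -1 = -2
  Term 2 contributes 4 + 2 · -1 = 2
  Term 3 contributes -1 + 3 · -1 = -4
p(-1) = ⊕ of these = min[6, -2, 2, -4] = -4.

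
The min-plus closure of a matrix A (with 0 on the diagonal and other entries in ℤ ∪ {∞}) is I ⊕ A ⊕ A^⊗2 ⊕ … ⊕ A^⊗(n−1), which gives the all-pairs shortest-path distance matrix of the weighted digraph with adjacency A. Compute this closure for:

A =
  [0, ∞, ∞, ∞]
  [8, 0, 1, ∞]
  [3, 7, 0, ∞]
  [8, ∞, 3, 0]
Closure =
  [0, ∞, ∞, ∞]
  [4, 0, 1, ∞]
  [3, 7, 0, ∞]
  [6, 10, 3, 0]

This is the Floyd-Warshall all-pairs shortest-path computation. For each intermediate vertex k = 0, 1, …, 3, update dist[i][j] ← min(dist[i][j], dist[i][k] + dist[k][j]). The final matrix gives, for each (i, j), the minimum total weight of any directed path from i to j (possibly empty when i = j).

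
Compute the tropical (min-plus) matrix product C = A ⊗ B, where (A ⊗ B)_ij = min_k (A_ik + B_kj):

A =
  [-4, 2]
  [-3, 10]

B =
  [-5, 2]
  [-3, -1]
A ⊗ B =
  [-9, -2]
  [-8, -1]

Apply the min-plus product entry-by-entry:
  C[0][0] = min over k of (A[0][0] + B[0][0] = -4 + -5 = -9, A[0][1] + B[1][0] = 2 + -3 = -1) = -9 (attained at k = 0)
  C[0][1] = min over k of (A[0][0] + B[0][1] = -4 + 2 = -2, A[0][1] + B[1][1] = 2 + -1 = 1) = -2 (attained at k = 0)
  C[1][0] = min over k of (A[1][0] + B[0][0] = -3 + -5 = -8, A[1][1] + B[1][0] = 10 + -3 = 7) = -8 (attained at k = 0)
  C[1][1] = min over k of (A[1][0] + B[0][1] = -3 + 2 = -1, A[1][1] + B[1][1] = 10 + -1 = 9) = -1 (attained at k = 0)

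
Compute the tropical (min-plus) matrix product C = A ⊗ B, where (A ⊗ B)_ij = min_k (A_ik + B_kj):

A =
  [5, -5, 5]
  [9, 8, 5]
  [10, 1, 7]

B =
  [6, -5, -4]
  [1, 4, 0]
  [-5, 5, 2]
A ⊗ B =
  [-4, -1, -5]
  [0, 4, 5]
  [2, 5, 1]

Apply the min-plus product entry-by-entry:
  C[0][0] = min over k of (A[0][0] + B[0][0] = 5 + 6 = 11, A[0][1] + B[1][0] = -5 + 1 = -4, A[0][2] + B[2][0] = 5 + -5 = 0) = -4 (attained at k = 1)
  C[0][1] = min over k of (A[0][0] + B[0][1] = 5 + -5 = 0, A[0][1] + B[1][1] = -5 + 4 = -1, A[0][2] + B[2][1] = 5 + 5 = 10) = -1 (attained at k = 1)
  C[0][2] = min over k of (A[0][0] + B[0][2] = 5 + -4 = 1, A[0][1] + B[1][2] = -5 + 0 = -5, A[0][2] + B[2][2] = 5 + 2 = 7) = -5 (attained at k = 1)
  C[1][0] = min over k of (A[1][0] + B[0][0] = 9 + 6 = 15, A[1][1] + B[1][0] = 8 + 1 = 9, A[1][2] + B[2][0] = 5 + -5 = 0) = 0 (attained at k = 2)
  C[1][1] = min over k of (A[1][0] + B[0][1] = 9 + -5 = 4, A[1][1] + B[1][1] = 8 + 4 = 12, A[1][2] + B[2][1] = 5 + 5 = 10) = 4 (attained at k = 0)
  C[1][2] = min over k of (A[1][0] + B[0][2] = 9 + -4 = 5, A[1][1] + B[1][2] = 8 + 0 = 8, A[1][2] + B[2][2] = 5 + 2 = 7) = 5 (attained at k = 0)
  C[2][0] = min over k of (A[2][0] + B[0][0] = 10 + 6 = 16, A[2][1] + B[1][0] = 1 + 1 = 2, A[2][2] + B[2][0] = 7 + -5 = 2) = 2 (attained at k = 1)
  C[2][1] = min over k of (A[2][0] + B[0][1] = 10 + -5 = 5, A[2][1] + B[1][1] = 1 + 4 = 5, A[2][2] + B[2][1] = 7 + 5 = 12) = 5 (attained at k = 0)
  C[2][2] = min over k of (A[2][0] + B[0][2] = 10 + -4 = 6, A[2][1] + B[1][2] = 1 + 0 = 1, A[2][2] + B[2][2] = 7 + 2 = 9) = 1 (attained at k = 1)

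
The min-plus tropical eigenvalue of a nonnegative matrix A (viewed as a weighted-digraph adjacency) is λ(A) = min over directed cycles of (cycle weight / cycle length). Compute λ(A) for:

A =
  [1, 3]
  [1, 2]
λ(A) = 1

Enumerate directed cycles and compute their means (weight / length). Sample:
  cycle 0 → 0: weight = 1, length = 1, mean = 1/1 ≈ 1.000
  cycle 1 → 1: weight = 2, length = 1, mean = 2/1 ≈ 2.000
  cycle 0 → 1 → 0: weight = 4, length = 2, mean = 4/2 ≈ 2.000
  cycle 1 → 0 → 1: weight = 4, length = 2, mean = 4/2 ≈ 2.000
Minimum mean = 1.000, attained e.g. along the cycle 0 → 0 with weight 1 and length 1. So λ(A) = 1/1 = 1.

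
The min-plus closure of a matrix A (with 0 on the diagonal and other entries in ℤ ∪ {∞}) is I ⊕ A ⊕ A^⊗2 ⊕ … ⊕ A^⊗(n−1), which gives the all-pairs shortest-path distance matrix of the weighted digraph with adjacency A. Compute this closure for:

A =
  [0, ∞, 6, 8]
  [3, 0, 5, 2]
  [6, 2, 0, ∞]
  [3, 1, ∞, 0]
Closure =
  [0, 8, 6, 8]
  [3, 0, 5, 2]
  [5, 2, 0, 4]
  [3, 1, 6, 0]

This is the Floyd-Warshall all-pairs shortest-path computation. For each intermediate vertex k = 0, 1, …, 3, update dist[i][j] ← min(dist[i][j], dist[i][k] + dist[k][j]). The final matrix gives, for each (i, j), the minimum total weight of any directed path from i to j (possibly empty when i = j).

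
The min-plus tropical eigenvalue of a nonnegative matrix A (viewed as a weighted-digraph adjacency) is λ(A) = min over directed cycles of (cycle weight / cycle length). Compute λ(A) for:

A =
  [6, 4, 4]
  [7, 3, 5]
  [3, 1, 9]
λ(A) = 3

Enumerate directed cycles and compute their means (weight / length). Sample:
  cycle 0 → 0: weight = 6, length = 1, mean = 6/1 ≈ 6.000
  cycle 1 → 1: weight = 3, length = 1, mean = 3/1 ≈ 3.000
  cycle 2 → 2: weight = 9, length = 1, mean = 9/1 ≈ 9.000
  cycle 0 → 1 → 0: weight = 11, length = 2, mean = 11/2 ≈ 5.500
  cycle 0 → 2 → 0: weight = 7, length = 2, mean = 7/2 ≈ 3.500
  cycle 1 → 0 → 1: weight = 11, length = 2, mean = 11/2 ≈ 5.500
Minimum mean = 3.000, attained e.g. along the cycle 1 → 1 with weight 3 and length 1. So λ(A) = 3/1 = 3.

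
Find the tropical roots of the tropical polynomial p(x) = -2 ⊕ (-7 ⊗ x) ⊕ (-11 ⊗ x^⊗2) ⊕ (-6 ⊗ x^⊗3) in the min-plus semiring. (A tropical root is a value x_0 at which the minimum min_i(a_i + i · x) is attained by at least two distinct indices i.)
Roots: {-5, 4, 5}

Each tropical root is a break point of the lower envelope of the lines y = a_i + i · x (there are 4 lines, with slopes 0, 1, ..., 3). Only the lines that attain the minimum somewhere contribute to roots; other lines are dominated. Here the surviving (envelope) indices are i = 3, i = 2, i = 1, i = 0.
Intersections between consecutive envelope lines give the roots: for adjacent envelope indices i < j the intersection is x = (a_i − a_j) / (j − i). Reading off the sorted break points: {-5, 4, 5}.
Verification: at each break x_0, at least two indices attain the minimum of min_i(a_i + i · x_0).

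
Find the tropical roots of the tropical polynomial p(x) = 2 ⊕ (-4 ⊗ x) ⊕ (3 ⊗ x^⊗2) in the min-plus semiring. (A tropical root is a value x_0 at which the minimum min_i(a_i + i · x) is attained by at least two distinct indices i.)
Roots: {-7, 6}

Each tropical root is a break point of the lower envelope of the lines y = a_i + i · x (there are 3 lines, with slopes 0, 1, ..., 2). Only the lines that attain the minimum somewhere contribute to roots; other lines are dominated. Here the surviving (envelope) indices are i = 2, i = 1, i = 0.
Intersections between consecutive envelope lines give the roots: for adjacent envelope indices i < j the intersection is x = (a_i − a_j) / (j − i). Reading off the sorted break points: {-7, 6}.
Verification: at each break x_0, at least two indices attain the minimum of min_i(a_i + i · x_0).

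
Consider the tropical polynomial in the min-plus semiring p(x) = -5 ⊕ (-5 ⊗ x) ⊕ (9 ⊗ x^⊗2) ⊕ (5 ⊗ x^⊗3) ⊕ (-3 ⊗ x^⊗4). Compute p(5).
p(5) = -5

A tropical monomial a ⊗ x^⊗i evaluates to a + i · x. Evaluating each term at x = 5:
  Term 0 contributes -5 + 0 · 5 = -5
  Term 1 contributes -5 + 1 · 5 = 0
  Term 2 contributes 9 + 2 · 5 = 19
  Term 3 contributes 5 + 3 · 5 = 20
  Term 4 contributes -3 + 4 · 5 = 17
p(5) = ⊕ of these = min[-5, 0, 19, 20, 17] = -5.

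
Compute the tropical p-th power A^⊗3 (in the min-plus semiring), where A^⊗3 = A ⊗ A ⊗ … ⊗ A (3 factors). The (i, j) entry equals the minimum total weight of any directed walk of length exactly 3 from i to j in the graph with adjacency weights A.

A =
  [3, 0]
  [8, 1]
A^⊗3 =
  [9, 2]
  [10, 3]

Each entry (A^⊗3)_ij equals the minimum over all length-3 walks i = v_0 → v_1 → … → v_3 = j of Σ_t A[v_t][v_{t+1}]. For example, for (i, j) = (0, 1) we minimise over 4 possible intermediate vertex sequences; the minimum is 2, attained along the walk 0 → 1 → 1 → 1.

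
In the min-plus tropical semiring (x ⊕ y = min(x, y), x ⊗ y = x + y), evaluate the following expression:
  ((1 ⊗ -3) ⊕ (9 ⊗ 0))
((1 ⊗ -3) ⊕ (9 ⊗ 0)) = -2

Expand innermost to outermost. Recall ⊕ takes the minimum of its arguments and ⊗ takes their sum. Working out the expression ((1 ⊗ -3) ⊕ (9 ⊗ 0)) gives -2.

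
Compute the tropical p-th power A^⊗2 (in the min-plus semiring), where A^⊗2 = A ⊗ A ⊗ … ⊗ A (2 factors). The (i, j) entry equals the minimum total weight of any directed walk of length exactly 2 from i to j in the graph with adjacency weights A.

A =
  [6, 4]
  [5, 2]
A^⊗2 =
  [9, 6]
  [7, 4]

Each entry (A^⊗2)_ij equals the minimum over all length-2 walks i = v_0 → v_1 → … → v_2 = j of Σ_t A[v_t][v_{t+1}]. For example, for (i, j) = (0, 1) we minimise over 2 possible intermediate vertex sequences; the minimum is 6, attained along the walk 0 → 1 → 1.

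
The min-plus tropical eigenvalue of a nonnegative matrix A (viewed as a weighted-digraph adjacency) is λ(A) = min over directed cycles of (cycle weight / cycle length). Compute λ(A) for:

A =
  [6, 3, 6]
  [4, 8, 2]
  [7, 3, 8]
λ(A) = 5/2

Enumerate directed cycles and compute their means (weight / length). Sample:
  cycle 0 → 0: weight = 6, length = 1, mean = 6/1 ≈ 6.000
  cycle 1 → 1: weight = 8, length = 1, mean = 8/1 ≈ 8.000
  cycle 2 → 2: weight = 8, length = 1, mean = 8/1 ≈ 8.000
  cycle 0 → 1 → 0: weight = 7, length = 2, mean = 7/2 ≈ 3.500
  cycle 0 → 2 → 0: weight = 13, length = 2, mean = 13/2 ≈ 6.500
  cycle 1 → 0 → 1: weight = 7, length = 2, mean = 7/2 ≈ 3.500
Minimum mean = 2.500, attained e.g. along the cycle 1 → 2 → 1 with weight 5 and length 2. So λ(A) = 5/2 = 5/2.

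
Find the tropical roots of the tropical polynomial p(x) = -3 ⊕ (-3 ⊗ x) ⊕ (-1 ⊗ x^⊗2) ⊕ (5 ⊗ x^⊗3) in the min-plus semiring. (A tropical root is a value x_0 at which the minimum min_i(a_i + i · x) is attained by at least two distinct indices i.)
Roots: {-6, -2, 0}

Each tropical root is a break point of the lower envelope of the lines y = a_i + i · x (there are 4 lines, with slopes 0, 1, ..., 3). Only the lines that attain the minimum somewhere contribute to roots; other lines are dominated. Here the surviving (envelope) indices are i = 3, i = 2, i = 1, i = 0.
Intersections between consecutive envelope lines give the roots: for adjacent envelope indices i < j the intersection is x = (a_i − a_j) / (j − i). Reading off the sorted break points: {-6, -2, 0}.
Verification: at each break x_0, at least two indices attain the minimum of min_i(a_i + i · x_0).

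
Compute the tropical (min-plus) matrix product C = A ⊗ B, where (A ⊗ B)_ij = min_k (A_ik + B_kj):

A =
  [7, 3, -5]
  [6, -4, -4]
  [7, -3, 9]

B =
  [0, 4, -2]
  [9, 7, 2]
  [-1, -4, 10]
A ⊗ B =
  [-6, -9, 5]
  [-5, -8, -2]
  [6, 4, -1]

Apply the min-plus product entry-by-entry:
  C[0][0] = min over k of (A[0][0] + B[0][0] = 7 + 0 = 7, A[0][1] + B[1][0] = 3 + 9 = 12, A[0][2] + B[2][0] = -5 + -1 = -6) = -6 (attained at k = 2)
  C[0][1] = min over k of (A[0][0] + B[0][1] = 7 + 4 = 11, A[0][1] + B[1][1] = 3 + 7 = 10, A[0][2] + B[2][1] = -5 + -4 = -9) = -9 (attained at k = 2)
  C[0][2] = min over k of (A[0][0] + B[0][2] = 7 + -2 = 5, A[0][1] + B[1][2] = 3 + 2 = 5, A[0][2] + B[2][2] = -5 + 10 = 5) = 5 (attained at k = 0)
  C[1][0] = min over k of (A[1][0] + B[0][0] = 6 + 0 = 6, A[1][1] + B[1][0] = -4 + 9 = 5, A[1][2] + B[2][0] = -4 + -1 = -5) = -5 (attained at k = 2)
  C[1][1] = min over k of (A[1][0] + B[0][1] = 6 + 4 = 10, A[1][1] + B[1][1] = -4 + 7 = 3, A[1][2] + B[2][1] = -4 + -4 = -8) = -8 (attained at k = 2)
  C[1][2] = min over k of (A[1][0] + B[0][2] = 6 + -2 = 4, A[1][1] + B[1][2] = -4 + 2 = -2, A[1][2] + B[2][2] = -4 + 10 = 6) = -2 (attained at k = 1)
  C[2][0] = min over k of (A[2][0] + B[0][0] = 7 + 0 = 7, A[2][1] + B[1][0] = -3 + 9 = 6, A[2][2] + B[2][0] = 9 + -1 = 8) = 6 (attained at k = 1)
  C[2][1] = min over k of (A[2][0] + B[0][1] = 7 + 4 = 11, A[2][1] + B[1][1] = -3 + 7 = 4, A[2][2] + B[2][1] = 9 + -4 = 5) = 4 (attained at k = 1)
  C[2][2] = min over k of (A[2][0] + B[0][2] = 7 + -2 = 5, A[2][1] + B[1][2] = -3 + 2 = -1, A[2][2] + B[2][2] = 9 + 10 = 19) = -1 (attained at k = 1)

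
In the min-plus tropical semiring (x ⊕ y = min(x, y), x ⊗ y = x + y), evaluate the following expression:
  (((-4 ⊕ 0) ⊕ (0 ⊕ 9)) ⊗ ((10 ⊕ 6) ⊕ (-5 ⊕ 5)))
(((-4 ⊕ 0) ⊕ (0 ⊕ 9)) ⊗ ((10 ⊕ 6) ⊕ (-5 ⊕ 5))) = -9

Expand innermost to outermost. Recall ⊕ takes the minimum of its arguments and ⊗ takes their sum. Working out the expression (((-4 ⊕ 0) ⊕ (0 ⊕ 9)) ⊗ ((10 ⊕ 6) ⊕ (-5 ⊕ 5))) gives -9.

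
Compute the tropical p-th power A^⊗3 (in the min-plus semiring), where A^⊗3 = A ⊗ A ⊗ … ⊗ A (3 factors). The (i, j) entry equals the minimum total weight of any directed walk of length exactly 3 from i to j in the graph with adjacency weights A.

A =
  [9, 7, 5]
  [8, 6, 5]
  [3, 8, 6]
A^⊗3 =
  [14, 15, 13]
  [14, 15, 13]
  [11, 16, 14]

Each entry (A^⊗3)_ij equals the minimum over all length-3 walks i = v_0 → v_1 → … → v_3 = j of Σ_t A[v_t][v_{t+1}]. For example, for (i, j) = (0, 2) we minimise over 9 possible intermediate vertex sequences; the minimum is 13, attained along the walk 0 → 2 → 0 → 2.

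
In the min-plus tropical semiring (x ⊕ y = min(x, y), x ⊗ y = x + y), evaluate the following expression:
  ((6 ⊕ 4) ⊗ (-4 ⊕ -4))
((6 ⊕ 4) ⊗ (-4 ⊕ -4)) = 0

Expand innermost to outermost. Recall ⊕ takes the minimum of its arguments and ⊗ takes their sum. Working out the expression ((6 ⊕ 4) ⊗ (-4 ⊕ -4)) gives 0.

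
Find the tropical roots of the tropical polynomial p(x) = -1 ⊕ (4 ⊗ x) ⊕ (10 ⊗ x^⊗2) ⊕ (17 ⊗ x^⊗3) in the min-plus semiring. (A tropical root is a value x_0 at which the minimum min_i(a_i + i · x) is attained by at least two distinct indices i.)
Roots: {-7, -6, -5}

Each tropical root is a break point of the lower envelope of the lines y = a_i + i · x (there are 4 lines, with slopes 0, 1, ..., 3). Only the lines that attain the minimum somewhere contribute to roots; other lines are dominated. Here the surviving (envelope) indices are i = 3, i = 2, i = 1, i = 0.
Intersections between consecutive envelope lines give the roots: for adjacent envelope indices i < j the intersection is x = (a_i − a_j) / (j − i). Reading off the sorted break points: {-7, -6, -5}.
Verification: at each break x_0, at least two indices attain the minimum of min_i(a_i + i · x_0).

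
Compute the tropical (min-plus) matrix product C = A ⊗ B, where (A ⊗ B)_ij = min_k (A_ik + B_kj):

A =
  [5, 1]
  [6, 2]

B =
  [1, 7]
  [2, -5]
A ⊗ B =
  [3, -4]
  [4, -3]

Apply the min-plus product entry-by-entry:
  C[0][0] = min over k of (A[0][0] + B[0][0] = 5 + 1 = 6, A[0][1] + B[1][0] = 1 + 2 = 3) = 3 (attained at k = 1)
  C[0][1] = min over k of (A[0][0] + B[0][1] = 5 + 7 = 12, A[0][1] + B[1][1] = 1 + -5 = -4) = -4 (attained at k = 1)
  C[1][0] = min over k of (A[1][0] + B[0][0] = 6 + 1 = 7, A[1][1] + B[1][0] = 2 + 2 = 4) = 4 (attained at k = 1)
  C[1][1] = min over k of (A[1][0] + B[0][1] = 6 + 7 = 13, A[1][1] + B[1][1] = 2 + -5 = -3) = -3 (attained at k = 1)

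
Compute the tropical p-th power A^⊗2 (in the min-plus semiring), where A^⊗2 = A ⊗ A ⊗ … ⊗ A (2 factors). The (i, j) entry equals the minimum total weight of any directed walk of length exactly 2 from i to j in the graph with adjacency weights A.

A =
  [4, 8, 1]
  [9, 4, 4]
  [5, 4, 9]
A^⊗2 =
  [6, 5, 5]
  [9, 8, 8]
  [9, 8, 6]

Each entry (A^⊗2)_ij equals the minimum over all length-2 walks i = v_0 → v_1 → … → v_2 = j of Σ_t A[v_t][v_{t+1}]. For example, for (i, j) = (0, 2) we minimise over 3 possible intermediate vertex sequences; the minimum is 5, attained along the walk 0 → 0 → 2.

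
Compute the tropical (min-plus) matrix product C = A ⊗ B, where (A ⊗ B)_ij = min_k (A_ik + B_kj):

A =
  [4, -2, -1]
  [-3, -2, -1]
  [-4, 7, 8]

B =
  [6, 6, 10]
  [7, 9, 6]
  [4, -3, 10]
A ⊗ B =
  [3, -4, 4]
  [3, -4, 4]
  [2, 2, 6]

Apply the min-plus product entry-by-entry:
  C[0][0] = min over k of (A[0][0] + B[0][0] = 4 + 6 = 10, A[0][1] + B[1][0] = -2 + 7 = 5, A[0][2] + B[2][0] = -1 + 4 = 3) = 3 (attained at k = 2)
  C[0][1] = min over k of (A[0][0] + B[0][1] = 4 + 6 = 10, A[0][1] + B[1][1] = -2 + 9 = 7, A[0][2] + B[2][1] = -1 + -3 = -4) = -4 (attained at k = 2)
  C[0][2] = min over k of (A[0][0] + B[0][2] = 4 + 10 = 14, A[0][1] + B[1][2] = -2 + 6 = 4, A[0][2] + B[2][2] = -1 + 10 = 9) = 4 (attained at k = 1)
  C[1][0] = min over k of (A[1][0] + B[0][0] = -3 + 6 = 3, A[1][1] + B[1][0] = -2 + 7 = 5, A[1][2] + B[2][0] = -1 + 4 = 3) = 3 (attained at k = 0)
  C[1][1] = min over k of (A[1][0] + B[0][1] = -3 + 6 = 3, A[1][1] + B[1][1] = -2 + 9 = 7, A[1][2] + B[2][1] = -1 + -3 = -4) = -4 (attained at k = 2)
  C[1][2] = min over k of (A[1][0] + B[0][2] = -3 + 10 = 7, A[1][1] + B[1][2] = -2 + 6 = 4, A[1][2] + B[2][2] = -1 + 10 = 9) = 4 (attained at k = 1)
  C[2][0] = min over k of (A[2][0] + B[0][0] = -4 + 6 = 2, A[2][1] + B[1][0] = 7 + 7 = 14, A[2][2] + B[2][0] = 8 + 4 = 12) = 2 (attained at k = 0)
  C[2][1] = min over k of (A[2][0] + B[0][1] = -4 + 6 = 2, A[2][1] + B[1][1] = 7 + 9 = 16, A[2][2] + B[2][1] = 8 + -3 = 5) = 2 (attained at k = 0)
  C[2][2] = min over k of (A[2][0] + B[0][2] = -4 + 10 = 6, A[2][1] + B[1][2] = 7 + 6 = 13, A[2][2] + B[2][2] = 8 + 10 = 18) = 6 (attained at k = 0)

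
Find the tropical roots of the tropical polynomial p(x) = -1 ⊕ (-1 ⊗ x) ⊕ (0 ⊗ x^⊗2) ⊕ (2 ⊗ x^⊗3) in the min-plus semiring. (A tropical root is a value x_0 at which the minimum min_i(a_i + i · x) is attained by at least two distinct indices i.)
Roots: {-2, -1, 0}

Each tropical root is a break point of the lower envelope of the lines y = a_i + i · x (there are 4 lines, with slopes 0, 1, ..., 3). Only the lines that attain the minimum somewhere contribute to roots; other lines are dominated. Here the surviving (envelope) indices are i = 3, i = 2, i = 1, i = 0.
Intersections between consecutive envelope lines give the roots: for adjacent envelope indices i < j the intersection is x = (a_i − a_j) / (j − i). Reading off the sorted break points: {-2, -1, 0}.
Verification: at each break x_0, at least two indices attain the minimum of min_i(a_i + i · x_0).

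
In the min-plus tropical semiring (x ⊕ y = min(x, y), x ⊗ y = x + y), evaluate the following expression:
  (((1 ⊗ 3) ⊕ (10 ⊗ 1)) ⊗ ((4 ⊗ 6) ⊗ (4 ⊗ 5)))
(((1 ⊗ 3) ⊕ (10 ⊗ 1)) ⊗ ((4 ⊗ 6) ⊗ (4 ⊗ 5))) = 23

Expand innermost to outermost. Recall ⊕ takes the minimum of its arguments and ⊗ takes their sum. Working out the expression (((1 ⊗ 3) ⊕ (10 ⊗ 1)) ⊗ ((4 ⊗ 6) ⊗ (4 ⊗ 5))) gives 23.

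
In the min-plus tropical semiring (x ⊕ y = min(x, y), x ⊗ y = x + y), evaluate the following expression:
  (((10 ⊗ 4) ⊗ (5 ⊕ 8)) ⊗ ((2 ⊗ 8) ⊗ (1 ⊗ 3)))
(((10 ⊗ 4) ⊗ (5 ⊕ 8)) ⊗ ((2 ⊗ 8) ⊗ (1 ⊗ 3))) = 33

Expand innermost to outermost. Recall ⊕ takes the minimum of its arguments and ⊗ takes their sum. Working out the expression (((10 ⊗ 4) ⊗ (5 ⊕ 8)) ⊗ ((2 ⊗ 8) ⊗ (1 ⊗ 3))) gives 33.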